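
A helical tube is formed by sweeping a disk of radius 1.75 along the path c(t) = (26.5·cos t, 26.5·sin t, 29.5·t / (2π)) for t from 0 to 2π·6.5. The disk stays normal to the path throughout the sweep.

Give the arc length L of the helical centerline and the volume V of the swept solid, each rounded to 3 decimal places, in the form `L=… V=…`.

L=1099.134 V=10574.907

2πR = 2π·26.5 = 166.504411
per-turn = √(166.504411² + 29.5²) = √(27723.7188 + 870.25) = √28593.9688 = 169.097513
L = 6.5 × 169.097513 = 1099.133832
V = π·1.75² × L = 9.621128 × 1099.133832 = 10574.906737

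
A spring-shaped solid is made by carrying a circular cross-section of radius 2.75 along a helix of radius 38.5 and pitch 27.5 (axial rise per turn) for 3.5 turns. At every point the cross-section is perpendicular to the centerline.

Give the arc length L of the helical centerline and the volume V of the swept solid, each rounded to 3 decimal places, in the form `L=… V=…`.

L=852.113 V=20244.742

2πR = 2π·38.5 = 241.902634
per-turn = √(241.902634² + 27.5²) = √(58516.8845 + 756.25) = √59273.1345 = 243.460745
L = 3.5 × 243.460745 = 852.112608
V = π·2.75² × L = 23.758294 × 852.112608 = 20244.742251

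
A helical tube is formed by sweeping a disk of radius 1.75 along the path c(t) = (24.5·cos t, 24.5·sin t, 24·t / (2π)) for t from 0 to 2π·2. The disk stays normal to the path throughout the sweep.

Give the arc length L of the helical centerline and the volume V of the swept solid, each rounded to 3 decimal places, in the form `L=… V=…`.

2πR = 2π·24.5 = 153.938040
per-turn = √(153.938040² + 24²) = √(23696.9202 + 576) = √24272.9202 = 155.797690
L = 2 × 155.797690 = 311.595380
V = π·1.75² × L = 9.621128 × 311.595380 = 2997.898877

L=311.595 V=2997.899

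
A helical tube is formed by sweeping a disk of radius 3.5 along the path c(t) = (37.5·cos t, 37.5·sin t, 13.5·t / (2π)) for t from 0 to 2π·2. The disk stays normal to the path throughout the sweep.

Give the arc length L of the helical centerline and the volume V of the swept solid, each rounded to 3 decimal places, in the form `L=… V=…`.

2πR = 2π·37.5 = 235.619449
per-turn = √(235.619449² + 13.5²) = √(55516.5248 + 182.25) = √55698.7748 = 236.005879
L = 2 × 236.005879 = 472.011757
V = π·3.5² × L = 38.484510 × 472.011757 = 18165.141197

L=472.012 V=18165.141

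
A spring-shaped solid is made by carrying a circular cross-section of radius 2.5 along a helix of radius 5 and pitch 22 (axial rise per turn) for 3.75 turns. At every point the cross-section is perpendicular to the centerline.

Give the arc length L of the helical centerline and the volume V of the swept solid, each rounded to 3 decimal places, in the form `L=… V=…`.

L=143.824 V=2823.980

2πR = 2π·5 = 31.415927
per-turn = √(31.415927² + 22²) = √(986.9604 + 484) = √1470.9604 = 38.353102
L = 3.75 × 38.353102 = 143.824133
V = π·2.5² × L = 19.634954 × 143.824133 = 2823.980245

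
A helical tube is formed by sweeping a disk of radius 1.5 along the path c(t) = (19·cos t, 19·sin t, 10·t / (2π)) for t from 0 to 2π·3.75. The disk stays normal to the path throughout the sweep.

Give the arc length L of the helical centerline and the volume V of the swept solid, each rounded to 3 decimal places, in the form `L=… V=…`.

2πR = 2π·19 = 119.380521
per-turn = √(119.380521² + 10²) = √(14251.7088 + 100) = √14351.7088 = 119.798618
L = 3.75 × 119.798618 = 449.244816
V = π·1.5² × L = 7.068583 × 449.244816 = 3175.524478

L=449.245 V=3175.524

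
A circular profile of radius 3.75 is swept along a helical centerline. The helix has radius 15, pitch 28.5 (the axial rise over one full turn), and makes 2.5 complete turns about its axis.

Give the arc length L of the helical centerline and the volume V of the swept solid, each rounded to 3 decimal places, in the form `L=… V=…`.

2πR = 2π·15 = 94.247780
per-turn = √(94.247780² + 28.5²) = √(8882.6440 + 812.25) = √9694.8940 = 98.462653
L = 2.5 × 98.462653 = 246.156632
V = π·3.75² × L = 44.178647 × 246.156632 = 10874.866856

L=246.157 V=10874.867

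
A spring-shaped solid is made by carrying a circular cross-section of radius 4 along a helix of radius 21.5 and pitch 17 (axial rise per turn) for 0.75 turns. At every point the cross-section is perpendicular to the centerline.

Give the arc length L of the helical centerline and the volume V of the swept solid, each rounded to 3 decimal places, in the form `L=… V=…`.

2πR = 2π·21.5 = 135.088484
per-turn = √(135.088484² + 17²) = √(18248.8985 + 289) = √18537.8985 = 136.153952
L = 0.75 × 136.153952 = 102.115464
V = π·4² × L = 50.265482 × 102.115464 = 5132.883049

L=102.115 V=5132.883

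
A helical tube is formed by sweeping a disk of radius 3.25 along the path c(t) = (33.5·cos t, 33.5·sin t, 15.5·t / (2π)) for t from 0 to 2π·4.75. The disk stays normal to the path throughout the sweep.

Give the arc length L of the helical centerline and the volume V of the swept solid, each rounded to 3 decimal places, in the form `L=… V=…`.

L=1002.519 V=33266.661

2πR = 2π·33.5 = 210.486708
per-turn = √(210.486708² + 15.5²) = √(44304.6542 + 240.25) = √44544.9042 = 211.056637
L = 4.75 × 211.056637 = 1002.519027
V = π·3.25² × L = 33.183072 × 1002.519027 = 33266.661468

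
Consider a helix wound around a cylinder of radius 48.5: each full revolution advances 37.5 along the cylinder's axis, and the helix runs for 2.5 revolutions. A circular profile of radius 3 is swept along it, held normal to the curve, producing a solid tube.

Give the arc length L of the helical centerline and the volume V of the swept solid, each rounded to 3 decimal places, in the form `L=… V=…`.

2πR = 2π·48.5 = 304.734487
per-turn = √(304.734487² + 37.5²) = √(92863.1078 + 1406.25) = √94269.3578 = 307.033154
L = 2.5 × 307.033154 = 767.582886
V = π·3² × L = 28.274334 × 767.582886 = 21702.894791

L=767.583 V=21702.895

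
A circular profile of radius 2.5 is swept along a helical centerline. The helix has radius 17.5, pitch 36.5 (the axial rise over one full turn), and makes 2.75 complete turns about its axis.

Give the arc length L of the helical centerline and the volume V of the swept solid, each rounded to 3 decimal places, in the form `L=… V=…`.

2πR = 2π·17.5 = 109.955743
per-turn = √(109.955743² + 36.5²) = √(12090.2654 + 1332.25) = √13422.5154 = 115.855580
L = 2.75 × 115.855580 = 318.602845
V = π·2.5² × L = 19.634954 × 318.602845 = 6255.752227

L=318.603 V=6255.752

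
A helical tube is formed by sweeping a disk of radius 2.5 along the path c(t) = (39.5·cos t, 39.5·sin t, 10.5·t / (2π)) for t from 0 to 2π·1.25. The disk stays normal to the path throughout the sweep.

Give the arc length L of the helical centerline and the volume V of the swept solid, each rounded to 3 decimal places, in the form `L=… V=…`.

L=310.510 V=6096.845

2πR = 2π·39.5 = 248.185820
per-turn = √(248.185820² + 10.5²) = √(61596.2011 + 110.25) = √61706.4511 = 248.407832
L = 1.25 × 248.407832 = 310.509790
V = π·2.5² × L = 19.634954 × 310.509790 = 6096.845473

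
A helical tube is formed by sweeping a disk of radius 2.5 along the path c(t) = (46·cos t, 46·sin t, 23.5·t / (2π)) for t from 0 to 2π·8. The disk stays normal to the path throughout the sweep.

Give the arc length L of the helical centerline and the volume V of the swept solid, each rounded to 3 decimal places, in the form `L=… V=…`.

2πR = 2π·46 = 289.026524
per-turn = √(289.026524² + 23.5²) = √(83536.3317 + 552.25) = √84088.5817 = 289.980313
L = 8 × 289.980313 = 2319.842500
V = π·2.5² × L = 19.634954 × 2319.842500 = 45550.000975

L=2319.843 V=45550.001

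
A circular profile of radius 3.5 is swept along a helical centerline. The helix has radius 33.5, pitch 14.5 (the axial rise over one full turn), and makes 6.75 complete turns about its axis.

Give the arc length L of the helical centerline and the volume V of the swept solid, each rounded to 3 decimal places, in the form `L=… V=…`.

L=1424.152 V=54807.811

2πR = 2π·33.5 = 210.486708
per-turn = √(210.486708² + 14.5²) = √(44304.6542 + 210.25) = √44514.9042 = 210.985554
L = 6.75 × 210.985554 = 1424.152492
V = π·3.5² × L = 38.484510 × 1424.152492 = 54807.810831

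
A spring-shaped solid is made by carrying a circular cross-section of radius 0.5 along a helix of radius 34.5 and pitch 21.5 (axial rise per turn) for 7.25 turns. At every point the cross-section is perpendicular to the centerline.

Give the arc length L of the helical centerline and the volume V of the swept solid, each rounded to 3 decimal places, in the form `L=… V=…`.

L=1579.293 V=1240.374

2πR = 2π·34.5 = 216.769893
per-turn = √(216.769893² + 21.5²) = √(46989.1866 + 462.25) = √47451.4366 = 217.833506
L = 7.25 × 217.833506 = 1579.292922
V = π·0.5² × L = 0.785398 × 1579.292922 = 1240.373760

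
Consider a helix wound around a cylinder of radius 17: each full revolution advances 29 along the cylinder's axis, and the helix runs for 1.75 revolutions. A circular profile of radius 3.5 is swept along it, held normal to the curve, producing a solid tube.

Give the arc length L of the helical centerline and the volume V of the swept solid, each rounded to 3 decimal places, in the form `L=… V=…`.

L=193.692 V=7454.126

2πR = 2π·17 = 106.814150
per-turn = √(106.814150² + 29²) = √(11409.2627 + 841) = √12250.2627 = 110.680905
L = 1.75 × 110.680905 = 193.691583
V = π·3.5² × L = 38.484510 × 193.691583 = 7454.125680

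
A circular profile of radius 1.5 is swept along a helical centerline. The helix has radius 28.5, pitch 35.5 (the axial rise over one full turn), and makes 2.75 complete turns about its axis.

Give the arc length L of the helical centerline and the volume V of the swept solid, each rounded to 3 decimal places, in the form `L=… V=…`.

L=502.028 V=3548.629

2πR = 2π·28.5 = 179.070781
per-turn = √(179.070781² + 35.5²) = √(32066.3447 + 1260.25) = √33326.5947 = 182.555730
L = 2.75 × 182.555730 = 502.028259
V = π·1.5² × L = 7.068583 × 502.028259 = 3548.628650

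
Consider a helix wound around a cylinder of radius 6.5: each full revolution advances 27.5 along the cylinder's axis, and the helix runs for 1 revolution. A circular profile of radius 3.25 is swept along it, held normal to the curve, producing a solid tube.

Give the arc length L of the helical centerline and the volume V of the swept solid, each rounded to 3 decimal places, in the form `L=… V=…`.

2πR = 2π·6.5 = 40.840704
per-turn = √(40.840704² + 27.5²) = √(1667.9631 + 756.25) = √2424.2131 = 49.236299
L = 1 × 49.236299 = 49.236299
V = π·3.25² × L = 33.183072 × 49.236299 = 1633.811676

L=49.236 V=1633.812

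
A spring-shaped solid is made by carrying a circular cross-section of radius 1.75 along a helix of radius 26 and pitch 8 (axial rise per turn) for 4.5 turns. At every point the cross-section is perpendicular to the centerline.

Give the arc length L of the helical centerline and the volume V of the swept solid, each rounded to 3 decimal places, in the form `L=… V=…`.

L=736.014 V=7081.281

2πR = 2π·26 = 163.362818
per-turn = √(163.362818² + 8²) = √(26687.4103 + 64) = √26751.4103 = 163.558584
L = 4.5 × 163.558584 = 736.013627
V = π·1.75² × L = 9.621128 × 736.013627 = 7081.280945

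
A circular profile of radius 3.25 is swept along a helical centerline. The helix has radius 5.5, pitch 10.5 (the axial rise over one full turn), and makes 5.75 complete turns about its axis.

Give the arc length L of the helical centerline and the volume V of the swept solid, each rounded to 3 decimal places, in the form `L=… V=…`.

2πR = 2π·5.5 = 34.557519
per-turn = √(34.557519² + 10.5²) = √(1194.2221 + 110.25) = √1304.4721 = 36.117477
L = 5.75 × 36.117477 = 207.675492
V = π·3.25² × L = 33.183072 × 207.675492 = 6891.310880

L=207.675 V=6891.311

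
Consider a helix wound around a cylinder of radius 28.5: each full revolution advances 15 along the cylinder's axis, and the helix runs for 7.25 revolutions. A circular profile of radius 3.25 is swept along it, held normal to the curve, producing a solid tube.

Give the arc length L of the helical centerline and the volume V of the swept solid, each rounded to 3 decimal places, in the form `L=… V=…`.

2πR = 2π·28.5 = 179.070781
per-turn = √(179.070781² + 15²) = √(32066.3447 + 225) = √32291.3447 = 179.697926
L = 7.25 × 179.697926 = 1302.809965
V = π·3.25² × L = 33.183072 × 1302.809965 = 43231.237407

L=1302.810 V=43231.237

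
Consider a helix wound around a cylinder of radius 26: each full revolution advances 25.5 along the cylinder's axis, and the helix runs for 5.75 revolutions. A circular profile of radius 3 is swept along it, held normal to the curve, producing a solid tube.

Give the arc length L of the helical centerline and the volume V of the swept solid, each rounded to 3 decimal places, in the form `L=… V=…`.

2πR = 2π·26 = 163.362818
per-turn = √(163.362818² + 25.5²) = √(26687.4103 + 650.25) = √27337.6603 = 165.341042
L = 5.75 × 165.341042 = 950.710994
V = π·3² × L = 28.274334 × 950.710994 = 26880.720064

L=950.711 V=26880.720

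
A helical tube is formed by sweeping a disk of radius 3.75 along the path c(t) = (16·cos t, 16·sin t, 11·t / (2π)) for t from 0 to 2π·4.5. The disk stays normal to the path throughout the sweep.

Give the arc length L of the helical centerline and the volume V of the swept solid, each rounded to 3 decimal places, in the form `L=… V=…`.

2πR = 2π·16 = 100.530965
per-turn = √(100.530965² + 11²) = √(10106.4749 + 121) = √10227.4749 = 101.130979
L = 4.5 × 101.130979 = 455.089405
V = π·3.75² × L = 44.178647 × 455.089405 = 20105.234052

L=455.089 V=20105.234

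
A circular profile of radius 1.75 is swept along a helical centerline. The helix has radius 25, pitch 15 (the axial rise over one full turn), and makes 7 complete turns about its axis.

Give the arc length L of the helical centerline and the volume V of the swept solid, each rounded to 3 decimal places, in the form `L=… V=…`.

2πR = 2π·25 = 157.079633
per-turn = √(157.079633² + 15²) = √(24674.0110 + 225) = √24899.0110 = 157.794205
L = 7 × 157.794205 = 1104.559432
V = π·1.75² × L = 9.621128 × 1104.559432 = 10627.107130

L=1104.559 V=10627.107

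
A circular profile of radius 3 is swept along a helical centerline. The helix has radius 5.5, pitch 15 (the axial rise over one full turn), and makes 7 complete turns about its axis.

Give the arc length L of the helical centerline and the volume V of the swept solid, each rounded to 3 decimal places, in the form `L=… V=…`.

2πR = 2π·5.5 = 34.557519
per-turn = √(34.557519² + 15²) = √(1194.2221 + 225) = √1419.2221 = 37.672565
L = 7 × 37.672565 = 263.707953
V = π·3² × L = 28.274334 × 263.707953 = 7456.166712

L=263.708 V=7456.167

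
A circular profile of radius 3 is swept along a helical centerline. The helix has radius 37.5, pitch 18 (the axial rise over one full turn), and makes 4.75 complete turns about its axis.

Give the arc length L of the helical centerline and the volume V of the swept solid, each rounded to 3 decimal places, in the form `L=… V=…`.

L=1122.453 V=31736.625

2πR = 2π·37.5 = 235.619449
per-turn = √(235.619449² + 18²) = √(55516.5248 + 324) = √55840.5248 = 236.305998
L = 4.75 × 236.305998 = 1122.453491
V = π·3² × L = 28.274334 × 1122.453491 = 31736.624776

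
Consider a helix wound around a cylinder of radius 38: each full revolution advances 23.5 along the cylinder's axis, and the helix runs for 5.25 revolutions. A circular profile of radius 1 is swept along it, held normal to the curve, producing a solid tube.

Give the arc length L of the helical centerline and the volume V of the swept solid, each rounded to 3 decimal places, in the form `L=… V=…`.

L=1259.552 V=3957.001

2πR = 2π·38 = 238.761042
per-turn = √(238.761042² + 23.5²) = √(57006.8350 + 552.25) = √57559.0850 = 239.914745
L = 5.25 × 239.914745 = 1259.552413
V = π·1² × L = 3.141593 × 1259.552413 = 3957.000607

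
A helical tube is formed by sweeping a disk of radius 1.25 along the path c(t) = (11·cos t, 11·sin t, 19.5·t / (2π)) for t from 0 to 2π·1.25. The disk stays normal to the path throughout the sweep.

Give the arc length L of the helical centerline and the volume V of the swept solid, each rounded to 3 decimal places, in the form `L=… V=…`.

L=89.767 V=440.640

2πR = 2π·11 = 69.115038
per-turn = √(69.115038² + 19.5²) = √(4776.8885 + 380.25) = √5157.1385 = 71.813220
L = 1.25 × 71.813220 = 89.766525
V = π·1.25² × L = 4.908739 × 89.766525 = 440.640398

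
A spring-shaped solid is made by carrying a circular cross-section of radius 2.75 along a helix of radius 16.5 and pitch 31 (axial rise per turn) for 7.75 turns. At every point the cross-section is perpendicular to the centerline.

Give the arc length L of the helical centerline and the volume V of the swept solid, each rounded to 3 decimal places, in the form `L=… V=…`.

L=838.613 V=19924.015

2πR = 2π·16.5 = 103.672558
per-turn = √(103.672558² + 31²) = √(10747.9992 + 961) = √11708.9992 = 108.208129
L = 7.75 × 108.208129 = 838.613000
V = π·2.75² × L = 23.758294 × 838.613000 = 19924.014581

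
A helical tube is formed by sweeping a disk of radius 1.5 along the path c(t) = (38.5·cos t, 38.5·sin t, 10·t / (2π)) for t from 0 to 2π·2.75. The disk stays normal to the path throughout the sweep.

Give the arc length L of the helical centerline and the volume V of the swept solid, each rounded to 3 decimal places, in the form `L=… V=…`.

2πR = 2π·38.5 = 241.902634
per-turn = √(241.902634² + 10²) = √(58516.8845 + 100) = √58616.8845 = 242.109241
L = 2.75 × 242.109241 = 665.800412
V = π·1.5² × L = 7.068583 × 665.800412 = 4706.265789

L=665.800 V=4706.266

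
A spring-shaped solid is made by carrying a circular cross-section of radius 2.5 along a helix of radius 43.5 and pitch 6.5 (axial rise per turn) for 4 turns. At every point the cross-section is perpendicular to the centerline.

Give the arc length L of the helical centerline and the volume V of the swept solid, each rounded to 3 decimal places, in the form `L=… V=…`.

L=1093.583 V=21472.459

2πR = 2π·43.5 = 273.318561
per-turn = √(273.318561² + 6.5²) = √(74703.0357 + 42.25) = √74745.2857 = 273.395841
L = 4 × 273.395841 = 1093.583363
V = π·2.5² × L = 19.634954 × 1093.583363 = 21472.459117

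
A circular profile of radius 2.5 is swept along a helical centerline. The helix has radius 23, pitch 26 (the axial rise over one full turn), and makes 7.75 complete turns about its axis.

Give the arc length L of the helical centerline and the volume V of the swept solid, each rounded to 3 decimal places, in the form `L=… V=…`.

L=1137.960 V=22343.788

2πR = 2π·23 = 144.513262
per-turn = √(144.513262² + 26²) = √(20884.0829 + 676) = √21560.0829 = 146.833521
L = 7.75 × 146.833521 = 1137.959788
V = π·2.5² × L = 19.634954 × 1137.959788 = 22343.788195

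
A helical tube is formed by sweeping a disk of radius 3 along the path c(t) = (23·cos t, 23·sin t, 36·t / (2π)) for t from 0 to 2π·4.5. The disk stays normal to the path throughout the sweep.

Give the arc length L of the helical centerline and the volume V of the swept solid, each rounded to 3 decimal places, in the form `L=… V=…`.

2πR = 2π·23 = 144.513262
per-turn = √(144.513262² + 36²) = √(20884.0829 + 1296) = √22180.0829 = 148.929792
L = 4.5 × 148.929792 = 670.184064
V = π·3² × L = 28.274334 × 670.184064 = 18949.007974

L=670.184 V=18949.008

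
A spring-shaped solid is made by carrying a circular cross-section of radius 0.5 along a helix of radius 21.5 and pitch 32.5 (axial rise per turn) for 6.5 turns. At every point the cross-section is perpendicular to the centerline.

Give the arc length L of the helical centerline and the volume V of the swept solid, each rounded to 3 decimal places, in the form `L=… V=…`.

L=903.129 V=709.316

2πR = 2π·21.5 = 135.088484
per-turn = √(135.088484² + 32.5²) = √(18248.8985 + 1056.25) = √19305.1485 = 138.942969
L = 6.5 × 138.942969 = 903.129296
V = π·0.5² × L = 0.785398 × 903.129296 = 709.316091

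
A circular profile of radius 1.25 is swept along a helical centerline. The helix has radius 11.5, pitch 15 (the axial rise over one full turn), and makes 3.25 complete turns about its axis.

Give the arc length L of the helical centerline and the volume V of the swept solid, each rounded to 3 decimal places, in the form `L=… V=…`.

L=239.841 V=1177.316

2πR = 2π·11.5 = 72.256631
per-turn = √(72.256631² + 15²) = √(5221.0207 + 225) = √5446.0207 = 73.797159
L = 3.25 × 73.797159 = 239.840768
V = π·1.25² × L = 4.908739 × 239.840768 = 1177.315616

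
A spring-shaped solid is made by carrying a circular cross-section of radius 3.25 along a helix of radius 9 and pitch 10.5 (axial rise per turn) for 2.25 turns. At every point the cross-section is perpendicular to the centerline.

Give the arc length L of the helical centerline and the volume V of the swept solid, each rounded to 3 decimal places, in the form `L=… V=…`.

2πR = 2π·9 = 56.548668
per-turn = √(56.548668² + 10.5²) = √(3197.7518 + 110.25) = √3308.0018 = 57.515231
L = 2.25 × 57.515231 = 129.409270
V = π·3.25² × L = 33.183072 × 129.409270 = 4294.197187

L=129.409 V=4294.197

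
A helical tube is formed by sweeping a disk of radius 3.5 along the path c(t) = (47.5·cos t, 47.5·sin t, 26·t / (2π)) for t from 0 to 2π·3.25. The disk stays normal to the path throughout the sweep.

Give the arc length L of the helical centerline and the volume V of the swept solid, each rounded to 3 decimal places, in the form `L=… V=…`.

2πR = 2π·47.5 = 298.451302
per-turn = √(298.451302² + 26²) = √(89073.1797 + 676) = √89749.1797 = 299.581675
L = 3.25 × 299.581675 = 973.640442
V = π·3.5² × L = 38.484510 × 973.640442 = 37470.075343

L=973.640 V=37470.075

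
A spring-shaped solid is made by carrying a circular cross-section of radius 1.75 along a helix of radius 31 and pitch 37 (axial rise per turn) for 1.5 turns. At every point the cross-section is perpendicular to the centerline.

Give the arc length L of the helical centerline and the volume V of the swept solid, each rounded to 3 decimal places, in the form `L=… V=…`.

L=297.393 V=2861.254

2πR = 2π·31 = 194.778745
per-turn = √(194.778745² + 37²) = √(37938.7593 + 1369) = √39307.7593 = 198.261845
L = 1.5 × 198.261845 = 297.392768
V = π·1.75² × L = 9.621128 × 297.392768 = 2861.253739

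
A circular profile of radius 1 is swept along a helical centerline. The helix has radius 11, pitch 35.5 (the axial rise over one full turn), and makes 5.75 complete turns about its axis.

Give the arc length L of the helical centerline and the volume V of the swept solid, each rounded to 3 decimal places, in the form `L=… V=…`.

2πR = 2π·11 = 69.115038
per-turn = √(69.115038² + 35.5²) = √(4776.8885 + 1260.25) = √6037.1385 = 77.699025
L = 5.75 × 77.699025 = 446.769395
V = π·1² × L = 3.141593 × 446.769395 = 1403.567450

L=446.769 V=1403.567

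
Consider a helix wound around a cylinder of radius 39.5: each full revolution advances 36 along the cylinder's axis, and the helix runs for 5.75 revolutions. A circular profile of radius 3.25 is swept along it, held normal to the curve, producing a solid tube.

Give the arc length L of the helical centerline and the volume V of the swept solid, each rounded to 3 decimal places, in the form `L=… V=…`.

2πR = 2π·39.5 = 248.185820
per-turn = √(248.185820² + 36²) = √(61596.2011 + 1296) = √62892.2011 = 250.783175
L = 5.75 × 250.783175 = 1442.003259
V = π·3.25² × L = 33.183072 × 1442.003259 = 47850.098536

L=1442.003 V=47850.099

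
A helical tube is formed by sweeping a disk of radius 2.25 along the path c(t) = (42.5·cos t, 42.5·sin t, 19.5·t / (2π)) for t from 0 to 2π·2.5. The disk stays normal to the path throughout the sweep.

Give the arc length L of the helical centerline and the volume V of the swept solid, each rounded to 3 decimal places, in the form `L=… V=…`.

2πR = 2π·42.5 = 267.035376
per-turn = √(267.035376² + 19.5²) = √(71307.8918 + 380.25) = √71688.1418 = 267.746413
L = 2.5 × 267.746413 = 669.366033
V = π·2.25² × L = 15.904313 × 669.366033 = 10645.806774

L=669.366 V=10645.807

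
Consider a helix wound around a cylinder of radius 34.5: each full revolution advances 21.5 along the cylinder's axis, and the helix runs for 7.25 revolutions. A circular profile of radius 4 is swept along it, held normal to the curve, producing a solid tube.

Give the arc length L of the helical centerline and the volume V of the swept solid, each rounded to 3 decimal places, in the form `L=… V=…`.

L=1579.293 V=79383.921

2πR = 2π·34.5 = 216.769893
per-turn = √(216.769893² + 21.5²) = √(46989.1866 + 462.25) = √47451.4366 = 217.833506
L = 7.25 × 217.833506 = 1579.292922
V = π·4² × L = 50.265482 × 1579.292922 = 79383.920672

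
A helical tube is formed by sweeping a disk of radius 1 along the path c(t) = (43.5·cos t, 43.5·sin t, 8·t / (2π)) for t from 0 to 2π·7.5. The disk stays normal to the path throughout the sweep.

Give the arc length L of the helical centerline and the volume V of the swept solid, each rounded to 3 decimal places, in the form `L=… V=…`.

L=2050.767 V=6442.675

2πR = 2π·43.5 = 273.318561
per-turn = √(273.318561² + 8²) = √(74703.0357 + 64) = √74767.0357 = 273.435615
L = 7.5 × 273.435615 = 2050.767115
V = π·1² × L = 3.141593 × 2050.767115 = 6442.674902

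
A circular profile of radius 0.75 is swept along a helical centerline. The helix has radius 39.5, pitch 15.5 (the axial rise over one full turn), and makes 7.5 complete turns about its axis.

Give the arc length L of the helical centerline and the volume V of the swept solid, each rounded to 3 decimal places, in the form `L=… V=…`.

L=1865.020 V=3295.763

2πR = 2π·39.5 = 248.185820
per-turn = √(248.185820² + 15.5²) = √(61596.2011 + 240.25) = √61836.4511 = 248.669361
L = 7.5 × 248.669361 = 1865.020207
V = π·0.75² × L = 1.767146 × 1865.020207 = 3295.762752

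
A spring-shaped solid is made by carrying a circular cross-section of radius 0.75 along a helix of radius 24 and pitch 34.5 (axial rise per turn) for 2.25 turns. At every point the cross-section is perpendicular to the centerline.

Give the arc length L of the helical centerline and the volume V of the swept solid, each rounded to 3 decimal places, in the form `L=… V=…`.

2πR = 2π·24 = 150.796447
per-turn = √(150.796447² + 34.5²) = √(22739.5685 + 1190.25) = √23929.8185 = 154.692658
L = 2.25 × 154.692658 = 348.058481
V = π·0.75² × L = 1.767146 × 348.058481 = 615.070107

L=348.058 V=615.070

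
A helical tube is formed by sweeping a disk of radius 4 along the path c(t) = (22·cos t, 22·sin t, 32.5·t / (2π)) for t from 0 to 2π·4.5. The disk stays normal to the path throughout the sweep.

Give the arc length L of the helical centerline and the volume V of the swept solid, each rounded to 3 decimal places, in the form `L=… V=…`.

2πR = 2π·22 = 138.230077
per-turn = √(138.230077² + 32.5²) = √(19107.5541 + 1056.25) = √20163.8041 = 141.999310
L = 4.5 × 141.999310 = 638.996896
V = π·4² × L = 50.265482 × 638.996896 = 32119.487280

L=638.997 V=32119.487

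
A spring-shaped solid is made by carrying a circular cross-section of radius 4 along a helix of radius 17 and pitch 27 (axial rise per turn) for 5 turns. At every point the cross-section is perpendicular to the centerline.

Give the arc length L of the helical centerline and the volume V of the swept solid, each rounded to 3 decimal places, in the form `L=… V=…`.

2πR = 2π·17 = 106.814150
per-turn = √(106.814150² + 27²) = √(11409.2627 + 729) = √12138.2627 = 110.173784
L = 5 × 110.173784 = 550.868920
V = π·4² × L = 50.265482 × 550.868920 = 27689.692042

L=550.869 V=27689.692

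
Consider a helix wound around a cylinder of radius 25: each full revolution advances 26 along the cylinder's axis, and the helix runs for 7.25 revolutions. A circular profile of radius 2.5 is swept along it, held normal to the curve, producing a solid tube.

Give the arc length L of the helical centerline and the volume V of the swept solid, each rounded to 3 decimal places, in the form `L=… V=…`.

L=1154.322 V=22665.065

2πR = 2π·25 = 157.079633
per-turn = √(157.079633² + 26²) = √(24674.0110 + 676) = √25350.0110 = 159.216868
L = 7.25 × 159.216868 = 1154.322292
V = π·2.5² × L = 19.634954 × 1154.322292 = 22665.065199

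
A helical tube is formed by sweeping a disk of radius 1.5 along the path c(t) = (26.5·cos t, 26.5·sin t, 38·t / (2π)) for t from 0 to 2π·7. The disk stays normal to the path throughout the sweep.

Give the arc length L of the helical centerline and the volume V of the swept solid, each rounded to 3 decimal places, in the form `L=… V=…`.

L=1195.499 V=8450.486

2πR = 2π·26.5 = 166.504411
per-turn = √(166.504411² + 38²) = √(27723.7188 + 1444) = √29167.7188 = 170.785593
L = 7 × 170.785593 = 1195.499151
V = π·1.5² × L = 7.068583 × 1195.499151 = 8450.485536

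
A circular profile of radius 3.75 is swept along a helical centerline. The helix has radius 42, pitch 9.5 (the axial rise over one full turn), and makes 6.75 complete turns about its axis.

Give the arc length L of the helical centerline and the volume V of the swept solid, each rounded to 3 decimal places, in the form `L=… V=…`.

L=1782.437 V=78745.650

2πR = 2π·42 = 263.893783
per-turn = √(263.893783² + 9.5²) = √(69639.9287 + 90.25) = √69730.1787 = 264.064724
L = 6.75 × 264.064724 = 1782.436889
V = π·3.75² × L = 44.178647 × 1782.436889 = 78745.649589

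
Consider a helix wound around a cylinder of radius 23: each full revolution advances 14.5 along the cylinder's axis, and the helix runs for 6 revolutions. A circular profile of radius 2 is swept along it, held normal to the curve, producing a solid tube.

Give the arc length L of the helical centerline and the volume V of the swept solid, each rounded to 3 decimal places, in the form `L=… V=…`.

L=871.433 V=10950.754

2πR = 2π·23 = 144.513262
per-turn = √(144.513262² + 14.5²) = √(20884.0829 + 210.25) = √21094.3329 = 145.238882
L = 6 × 145.238882 = 871.433293
V = π·2² × L = 12.566371 × 871.433293 = 10950.753731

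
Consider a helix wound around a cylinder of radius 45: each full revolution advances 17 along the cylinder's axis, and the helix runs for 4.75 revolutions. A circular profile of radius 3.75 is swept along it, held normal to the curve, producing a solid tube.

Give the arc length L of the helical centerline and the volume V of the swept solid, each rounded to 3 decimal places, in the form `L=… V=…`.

L=1345.456 V=59440.435

2πR = 2π·45 = 282.743339
per-turn = √(282.743339² + 17²) = √(79943.7956 + 289) = √80232.7956 = 283.253942
L = 4.75 × 283.253942 = 1345.456224
V = π·3.75² × L = 44.178647 × 1345.456224 = 59440.435177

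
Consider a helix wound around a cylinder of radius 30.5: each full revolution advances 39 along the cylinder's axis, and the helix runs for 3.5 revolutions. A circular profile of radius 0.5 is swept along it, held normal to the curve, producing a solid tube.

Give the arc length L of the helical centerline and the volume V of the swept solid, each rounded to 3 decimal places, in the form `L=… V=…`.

L=684.479 V=537.588

2πR = 2π·30.5 = 191.637152
per-turn = √(191.637152² + 39²) = √(36724.7980 + 1521) = √38245.7980 = 195.565329
L = 3.5 × 195.565329 = 684.478652
V = π·0.5² × L = 0.785398 × 684.478652 = 537.588276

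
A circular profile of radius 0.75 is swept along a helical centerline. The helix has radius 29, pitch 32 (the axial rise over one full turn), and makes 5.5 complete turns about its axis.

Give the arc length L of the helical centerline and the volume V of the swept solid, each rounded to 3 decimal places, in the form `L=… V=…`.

2πR = 2π·29 = 182.212374
per-turn = √(182.212374² + 32²) = √(33201.3492 + 1024) = √34225.3492 = 185.000944
L = 5.5 × 185.000944 = 1017.505191
V = π·0.75² × L = 1.767146 × 1017.505191 = 1798.080093

L=1017.505 V=1798.080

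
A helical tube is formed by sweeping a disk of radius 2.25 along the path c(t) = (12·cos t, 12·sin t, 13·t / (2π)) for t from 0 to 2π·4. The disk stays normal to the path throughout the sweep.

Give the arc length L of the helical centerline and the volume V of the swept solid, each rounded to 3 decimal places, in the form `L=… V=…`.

L=306.043 V=4867.402

2πR = 2π·12 = 75.398224
per-turn = √(75.398224² + 13²) = √(5684.8921 + 169) = √5853.8921 = 76.510732
L = 4 × 76.510732 = 306.042929
V = π·2.25² × L = 15.904313 × 306.042929 = 4867.402470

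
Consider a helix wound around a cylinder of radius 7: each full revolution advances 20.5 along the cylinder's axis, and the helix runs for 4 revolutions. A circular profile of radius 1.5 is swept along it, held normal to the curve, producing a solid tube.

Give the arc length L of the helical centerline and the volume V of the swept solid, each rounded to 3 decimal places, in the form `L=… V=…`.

L=194.101 V=1372.017

2πR = 2π·7 = 43.982297
per-turn = √(43.982297² + 20.5²) = √(1934.4425 + 420.25) = √2354.6925 = 48.525173
L = 4 × 48.525173 = 194.100694
V = π·1.5² × L = 7.068583 × 194.100694 = 1372.016957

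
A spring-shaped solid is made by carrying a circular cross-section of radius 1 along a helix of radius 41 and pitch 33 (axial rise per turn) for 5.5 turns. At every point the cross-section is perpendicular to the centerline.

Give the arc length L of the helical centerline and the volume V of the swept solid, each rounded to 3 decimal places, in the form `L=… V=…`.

2πR = 2π·41 = 257.610598
per-turn = √(257.610598² + 33²) = √(66363.2200 + 1089) = √67452.2200 = 259.715652
L = 5.5 × 259.715652 = 1428.436087
V = π·1² × L = 3.141593 × 1428.436087 = 4487.564317

L=1428.436 V=4487.564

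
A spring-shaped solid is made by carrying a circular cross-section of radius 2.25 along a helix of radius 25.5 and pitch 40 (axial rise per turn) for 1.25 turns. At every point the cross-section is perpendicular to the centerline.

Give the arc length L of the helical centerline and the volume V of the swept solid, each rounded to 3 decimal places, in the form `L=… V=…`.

L=206.424 V=3283.025

2πR = 2π·25.5 = 160.221225
per-turn = √(160.221225² + 40²) = √(25670.8410 + 1600) = √27270.8410 = 165.138854
L = 1.25 × 165.138854 = 206.423567
V = π·2.25² × L = 15.904313 × 206.423567 = 3283.024985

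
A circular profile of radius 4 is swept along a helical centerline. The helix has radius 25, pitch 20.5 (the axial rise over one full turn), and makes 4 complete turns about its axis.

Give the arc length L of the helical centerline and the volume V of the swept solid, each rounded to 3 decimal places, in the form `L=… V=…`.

L=633.647 V=31850.558

2πR = 2π·25 = 157.079633
per-turn = √(157.079633² + 20.5²) = √(24674.0110 + 420.25) = √25094.2610 = 158.411682
L = 4 × 158.411682 = 633.646728
V = π·4² × L = 50.265482 × 633.646728 = 31850.558496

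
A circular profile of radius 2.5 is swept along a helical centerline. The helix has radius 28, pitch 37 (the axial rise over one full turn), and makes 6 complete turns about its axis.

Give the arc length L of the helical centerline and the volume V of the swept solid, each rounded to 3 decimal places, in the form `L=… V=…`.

2πR = 2π·28 = 175.929189
per-turn = √(175.929189² + 37²) = √(30951.0794 + 1369) = √32320.0794 = 179.777861
L = 6 × 179.777861 = 1078.667168
V = π·2.5² × L = 19.634954 × 1078.667168 = 21179.580309

L=1078.667 V=21179.580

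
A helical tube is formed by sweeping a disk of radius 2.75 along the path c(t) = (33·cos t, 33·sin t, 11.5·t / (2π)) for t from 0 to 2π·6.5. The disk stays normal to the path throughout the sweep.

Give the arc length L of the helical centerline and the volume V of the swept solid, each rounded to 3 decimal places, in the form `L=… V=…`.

2πR = 2π·33 = 207.345115
per-turn = √(207.345115² + 11.5²) = √(42991.9968 + 132.25) = √43124.2468 = 207.663783
L = 6.5 × 207.663783 = 1349.814590
V = π·2.75² × L = 23.758294 × 1349.814590 = 32069.292461

L=1349.815 V=32069.292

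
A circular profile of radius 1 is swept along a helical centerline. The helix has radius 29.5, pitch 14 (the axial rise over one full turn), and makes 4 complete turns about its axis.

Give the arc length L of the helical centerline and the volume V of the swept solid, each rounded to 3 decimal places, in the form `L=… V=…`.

2πR = 2π·29.5 = 185.353967
per-turn = √(185.353967² + 14²) = √(34356.0929 + 196) = √34552.0929 = 185.881933
L = 4 × 185.881933 = 743.527731
V = π·1² × L = 3.141593 × 743.527731 = 2335.861257

L=743.528 V=2335.861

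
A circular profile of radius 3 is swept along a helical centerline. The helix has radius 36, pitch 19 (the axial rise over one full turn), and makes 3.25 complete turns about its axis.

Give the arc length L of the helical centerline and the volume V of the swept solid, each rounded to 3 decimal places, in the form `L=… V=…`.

2πR = 2π·36 = 226.194671
per-turn = √(226.194671² + 19²) = √(51164.0292 + 361) = √51525.0292 = 226.991254
L = 3.25 × 226.991254 = 737.721574
V = π·3² × L = 28.274334 × 737.721574 = 20858.586102

L=737.722 V=20858.586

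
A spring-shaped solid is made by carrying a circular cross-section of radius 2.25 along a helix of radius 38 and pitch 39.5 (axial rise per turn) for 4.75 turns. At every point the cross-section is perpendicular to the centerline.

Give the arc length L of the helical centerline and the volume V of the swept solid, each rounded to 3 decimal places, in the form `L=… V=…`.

2πR = 2π·38 = 238.761042
per-turn = √(238.761042² + 39.5²) = √(57006.8350 + 1560.25) = √58567.0850 = 242.006374
L = 4.75 × 242.006374 = 1149.530276
V = π·2.25² × L = 15.904313 × 1149.530276 = 18282.489095

L=1149.530 V=18282.489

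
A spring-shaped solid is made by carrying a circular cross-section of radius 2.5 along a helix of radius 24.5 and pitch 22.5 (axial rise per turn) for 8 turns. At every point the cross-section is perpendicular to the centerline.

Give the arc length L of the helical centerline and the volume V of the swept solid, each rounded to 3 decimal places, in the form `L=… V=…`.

L=1244.589 V=24437.457

2πR = 2π·24.5 = 153.938040
per-turn = √(153.938040² + 22.5²) = √(23696.9202 + 506.25) = √24203.1702 = 155.573681
L = 8 × 155.573681 = 1244.589447
V = π·2.5² × L = 19.634954 × 1244.589447 = 24437.456639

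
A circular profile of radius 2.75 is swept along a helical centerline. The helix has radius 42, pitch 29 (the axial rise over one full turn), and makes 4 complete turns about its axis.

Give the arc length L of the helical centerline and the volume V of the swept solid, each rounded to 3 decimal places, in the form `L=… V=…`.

L=1061.930 V=25229.640

2πR = 2π·42 = 263.893783
per-turn = √(263.893783² + 29²) = √(69639.9287 + 841) = √70480.9287 = 265.482445
L = 4 × 265.482445 = 1061.929780
V = π·2.75² × L = 23.758294 × 1061.929780 = 25229.640400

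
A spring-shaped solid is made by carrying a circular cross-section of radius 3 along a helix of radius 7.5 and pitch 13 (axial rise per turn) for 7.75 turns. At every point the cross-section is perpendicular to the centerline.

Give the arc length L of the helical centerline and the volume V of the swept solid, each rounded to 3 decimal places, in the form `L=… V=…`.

L=378.852 V=10711.794

2πR = 2π·7.5 = 47.123890
per-turn = √(47.123890² + 13²) = √(2220.6610 + 169) = √2389.6610 = 48.884159
L = 7.75 × 48.884159 = 378.852231
V = π·3² × L = 28.274334 × 378.852231 = 10711.794482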